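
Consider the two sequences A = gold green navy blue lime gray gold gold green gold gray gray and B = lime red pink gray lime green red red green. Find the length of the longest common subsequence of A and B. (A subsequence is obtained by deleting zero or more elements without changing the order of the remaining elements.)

Backtracking the LCS table gives one alignment: lime (A5,B1) → gray (A6,B4) → green (A9,B9).
So the longest common subsequence has length 3.

3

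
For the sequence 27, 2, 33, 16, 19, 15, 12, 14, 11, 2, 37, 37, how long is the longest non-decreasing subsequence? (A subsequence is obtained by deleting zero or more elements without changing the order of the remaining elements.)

One longest non-decreasing subsequence is 2, 16, 19, 37, 37 (positions 2,4,5,11,12), of length 5; no longer one exists.

5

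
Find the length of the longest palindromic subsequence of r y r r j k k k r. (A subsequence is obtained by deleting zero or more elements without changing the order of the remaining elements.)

One longest palindromic subsequence is rkkkr (positions 1,6,7,8,9); it reads the same forward and backward, and the interval DP gives dp[1][9] = 5.

5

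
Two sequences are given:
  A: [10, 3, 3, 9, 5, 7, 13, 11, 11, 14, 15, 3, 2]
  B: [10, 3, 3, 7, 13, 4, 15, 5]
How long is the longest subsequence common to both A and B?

6

A longest common subsequence is 10, 3, 3, 7, 13, 15 (length 6); the LCS DP confirms no longer common subsequence exists.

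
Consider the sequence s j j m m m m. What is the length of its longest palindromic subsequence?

One longest palindromic subsequence is mmmm (positions 4,5,6,7); it reads the same forward and backward, and the interval DP gives dp[1][7] = 4.

4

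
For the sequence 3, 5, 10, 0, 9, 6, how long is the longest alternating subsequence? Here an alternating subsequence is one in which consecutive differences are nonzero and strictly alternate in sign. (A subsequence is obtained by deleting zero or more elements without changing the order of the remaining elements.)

5

A longest alternating subsequence is 3, 5, 0, 9, 6 (positions 1,2,4,5,6); its 4 consecutive differences strictly alternate in sign, and length 5 is optimal.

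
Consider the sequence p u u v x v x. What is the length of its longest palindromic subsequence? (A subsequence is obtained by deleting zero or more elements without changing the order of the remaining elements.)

Using dp[i][j] = 2 + dp[i+1][j−1] if the ends match, else max(dp[i+1][j], dp[i][j−1]):
dp[1][7] = 3. A witness is xvx at positions 5,6,7.

3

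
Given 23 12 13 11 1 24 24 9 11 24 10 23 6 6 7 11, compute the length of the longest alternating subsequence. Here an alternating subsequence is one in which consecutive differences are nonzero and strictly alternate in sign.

11

Track the best alternating length ending on an up-step vs a down-step at each position: up/down = 1/1, 1/2, 3/2, 1/4, 1/4, 5/1, 5/1, 5/6, 7/6, 7/1, 7/8, 9/8, 5/10, 5/10, 11/10, 11/10.
The maximum over both is 11; one such subsequence is 23, 12, 13, 11, 24, 9, 11, 10, 23, 6, 7.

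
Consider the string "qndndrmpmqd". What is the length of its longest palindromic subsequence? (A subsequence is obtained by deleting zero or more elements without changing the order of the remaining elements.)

One longest palindromic subsequence is dmpmd (positions 3,7,8,9,11); it reads the same forward and backward, and the interval DP gives dp[1][11] = 5.

5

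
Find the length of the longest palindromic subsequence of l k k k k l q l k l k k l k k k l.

13

One longest palindromic subsequence is lkkklkkklkkkl (positions 1,2,3,4,6,9,11,12,13,14,15,16,17); it reads the same forward and backward, and the interval DP gives dp[1][17] = 13.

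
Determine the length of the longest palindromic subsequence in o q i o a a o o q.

One longest palindromic subsequence is qoaaoq (positions 2,4,5,6,8,9); it reads the same forward and backward, and the interval DP gives dp[1][9] = 6.

6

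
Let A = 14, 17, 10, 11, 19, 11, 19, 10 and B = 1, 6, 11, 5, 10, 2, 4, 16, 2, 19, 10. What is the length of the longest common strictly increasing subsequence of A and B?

2

A longest common strictly increasing subsequence is 11, 19 (length 2); it appears in order in both A and B, and no longer such subsequence exists.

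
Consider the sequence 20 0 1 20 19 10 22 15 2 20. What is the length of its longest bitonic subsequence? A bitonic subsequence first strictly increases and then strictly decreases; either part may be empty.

Let inc[i] be the LIS ending at i and dec[i] the longest strictly decreasing subsequence starting at i. inc = [1, 1, 2, 3, 3, 3, 4, 4, 3, 5], dec = [4, 1, 1, 4, 3, 2, 3, 2, 1, 1].
max_i inc[i]+dec[i]−1 = 6, with one witness 0, 1, 20, 19, 15, 2.

6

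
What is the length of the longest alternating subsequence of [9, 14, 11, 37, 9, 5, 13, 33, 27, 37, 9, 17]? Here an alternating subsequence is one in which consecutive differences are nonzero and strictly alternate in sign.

10

Track the best alternating length ending on an up-step vs a down-step at each position: up/down = 1/1, 2/1, 2/3, 4/1, 1/5, 1/5, 6/5, 6/5, 6/7, 8/1, 6/9, 10/9.
The maximum over both is 10; one such subsequence is 9, 14, 11, 37, 9, 33, 27, 37, 9, 17.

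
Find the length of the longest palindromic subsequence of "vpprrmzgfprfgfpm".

Using dp[i][j] = 2 + dp[i+1][j−1] if the ends match, else max(dp[i+1][j], dp[i][j−1]):
dp[1][16] = 7. A witness is mpfgfpm at positions 6,10,12,13,14,15,16.

7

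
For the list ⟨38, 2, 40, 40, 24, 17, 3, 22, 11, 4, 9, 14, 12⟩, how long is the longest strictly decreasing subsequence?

5

Let dp[i] be the longest decreasing subsequence ending at position i. Then dp = [1, 2, 1, 1, 2, 3, 4, 3, 4, 5, 5, 4, 5].
The maximum is 5; one witness is 38, 24, 17, 11, 4 at positions 1,5,6,9,10.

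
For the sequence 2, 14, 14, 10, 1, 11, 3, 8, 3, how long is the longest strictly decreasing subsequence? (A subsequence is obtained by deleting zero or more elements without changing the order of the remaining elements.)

4

One longest decreasing subsequence is 14, 10, 8, 3 (positions 2,4,8,9), of length 4; no longer one exists.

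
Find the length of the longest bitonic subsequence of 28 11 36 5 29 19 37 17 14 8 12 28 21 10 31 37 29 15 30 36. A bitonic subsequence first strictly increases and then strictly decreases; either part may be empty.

Let inc[i] be the LIS ending at i and dec[i] the longest strictly decreasing subsequence starting at i. inc = [1, 1, 2, 1, 2, 2, 3, 2, 2, 2, 3, 4, 4, 3, 5, 6, 5, 4, 6, 7], dec = [6, 2, 7, 1, 6, 5, 5, 4, 3, 1, 2, 3, 2, 1, 3, 3, 2, 1, 1, 1].
max_i inc[i]+dec[i]−1 = 8, with one witness 28, 36, 29, 19, 17, 14, 12, 10.

8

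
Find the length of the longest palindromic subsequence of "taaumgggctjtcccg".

7

Using dp[i][j] = 2 + dp[i+1][j−1] if the ends match, else max(dp[i+1][j], dp[i][j−1]):
dp[1][16] = 7. A witness is gctjtcg at positions 6,9,10,11,12,15,16.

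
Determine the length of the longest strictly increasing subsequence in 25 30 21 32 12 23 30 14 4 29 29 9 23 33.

One longest increasing subsequence is 25, 30, 32, 33 (positions 1,2,4,14), of length 4; no longer one exists.

4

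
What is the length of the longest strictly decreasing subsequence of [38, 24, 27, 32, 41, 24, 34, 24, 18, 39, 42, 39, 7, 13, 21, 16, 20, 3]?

Let dp[i] be the longest decreasing subsequence ending at position i. Then dp = [1, 2, 2, 2, 1, 3, 2, 3, 4, 2, 1, 2, 5, 5, 4, 5, 5, 6].
The maximum is 6; one witness is 38, 27, 24, 18, 7, 3 at positions 1,3,6,9,13,18.

6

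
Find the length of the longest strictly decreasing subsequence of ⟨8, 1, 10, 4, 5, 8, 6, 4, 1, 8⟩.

Let dp[i] be the longest decreasing subsequence ending at position i. Then dp = [1, 2, 1, 2, 2, 2, 3, 4, 5, 2].
The maximum is 5; one witness is 10, 8, 6, 4, 1 at positions 3,6,7,8,9.

5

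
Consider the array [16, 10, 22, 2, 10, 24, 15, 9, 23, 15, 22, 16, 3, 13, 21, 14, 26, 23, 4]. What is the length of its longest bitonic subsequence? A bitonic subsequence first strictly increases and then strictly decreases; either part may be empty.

Let inc[i] be the LIS ending at i and dec[i] the longest strictly decreasing subsequence starting at i. inc = [1, 1, 2, 1, 2, 3, 3, 2, 4, 3, 4, 4, 2, 3, 5, 4, 6, 6, 3], dec = [4, 3, 4, 1, 3, 6, 3, 2, 5, 3, 4, 3, 1, 2, 3, 2, 3, 2, 1].
max_i inc[i]+dec[i]−1 = 8, with one witness 16, 22, 24, 23, 22, 21, 14, 4.

8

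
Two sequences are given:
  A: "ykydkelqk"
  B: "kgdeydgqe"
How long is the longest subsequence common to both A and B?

Backtracking the LCS table gives one alignment: k (A2,B1) → y (A3,B5) → d (A4,B6) → e (A6,B9).
So the longest common subsequence has length 4.

4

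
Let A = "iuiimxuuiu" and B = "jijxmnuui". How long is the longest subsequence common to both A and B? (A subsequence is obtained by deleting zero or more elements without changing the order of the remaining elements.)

Backtracking the LCS table gives one alignment: i (A1,B2) → m (A5,B5) → u (A7,B7) → u (A8,B8) → i (A9,B9).
So the longest common subsequence has length 5.

5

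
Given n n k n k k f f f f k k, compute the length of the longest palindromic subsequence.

8

One longest palindromic subsequence is kkffffkk (positions 3,5,7,8,9,10,11,12); it reads the same forward and backward, and the interval DP gives dp[1][12] = 8.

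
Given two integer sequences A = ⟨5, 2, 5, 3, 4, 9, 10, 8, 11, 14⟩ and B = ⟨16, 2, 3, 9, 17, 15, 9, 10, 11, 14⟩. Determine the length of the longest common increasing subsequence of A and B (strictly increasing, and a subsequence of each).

For each value that appears in both, track the longest common increasing run ending there.
The best achievable length is 6; one witness is 2, 3, 9, 10, 11, 14 (A-positions 2,4,6,7,9,10, B-positions 2,3,4,8,9,10).

6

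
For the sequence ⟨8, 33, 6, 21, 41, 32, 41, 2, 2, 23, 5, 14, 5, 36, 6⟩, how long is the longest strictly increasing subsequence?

One longest increasing subsequence is 8, 21, 32, 41 (positions 1,4,6,7), of length 4; no longer one exists.

4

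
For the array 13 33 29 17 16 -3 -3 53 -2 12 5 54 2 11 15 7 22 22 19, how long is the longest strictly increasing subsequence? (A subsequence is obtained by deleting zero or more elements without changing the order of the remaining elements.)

Let dp[i] be the longest increasing subsequence ending at position i. Then dp = [1, 2, 2, 2, 2, 1, 1, 3, 2, 3, 3, 4, 3, 4, 5, 4, 6, 6, 6].
The maximum is 6; one witness is -3, -2, 5, 11, 15, 22 at positions 6,9,11,14,15,17.

6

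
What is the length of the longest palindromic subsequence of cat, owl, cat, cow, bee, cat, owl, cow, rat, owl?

One longest palindromic subsequence is owl cow owl cow owl (positions 2,4,7,8,10); it reads the same forward and backward, and the interval DP gives dp[1][10] = 5.

5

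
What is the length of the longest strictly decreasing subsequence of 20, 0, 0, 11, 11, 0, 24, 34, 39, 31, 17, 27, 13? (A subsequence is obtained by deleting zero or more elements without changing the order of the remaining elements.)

4

Let dp[i] be the longest decreasing subsequence ending at position i. Then dp = [1, 2, 2, 2, 2, 3, 1, 1, 1, 2, 3, 3, 4].
The maximum is 4; one witness is 34, 31, 17, 13 at positions 8,10,11,13.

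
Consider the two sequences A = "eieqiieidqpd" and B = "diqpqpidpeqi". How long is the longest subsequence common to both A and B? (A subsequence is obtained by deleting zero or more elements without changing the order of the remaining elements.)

A longest common subsequence is iqiei (length 5); the LCS DP confirms no longer common subsequence exists.

5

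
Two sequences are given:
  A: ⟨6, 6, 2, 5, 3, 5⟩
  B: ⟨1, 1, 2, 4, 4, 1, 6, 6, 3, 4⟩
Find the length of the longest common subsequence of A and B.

3

Backtracking the LCS table gives one alignment: 6 (A1,B7) → 6 (A2,B8) → 3 (A5,B9).
So the longest common subsequence has length 3.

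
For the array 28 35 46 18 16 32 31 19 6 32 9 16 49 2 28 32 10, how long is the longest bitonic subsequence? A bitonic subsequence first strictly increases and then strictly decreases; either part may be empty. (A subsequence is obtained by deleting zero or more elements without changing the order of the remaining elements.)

8

Let inc[i] be the LIS ending at i and dec[i] the longest strictly decreasing subsequence starting at i. inc = [1, 2, 3, 1, 1, 2, 2, 2, 1, 3, 2, 3, 4, 1, 4, 5, 3], dec = [5, 6, 6, 4, 3, 5, 4, 3, 2, 3, 2, 2, 3, 1, 2, 2, 1].
max_i inc[i]+dec[i]−1 = 8, with one witness 28, 35, 46, 32, 31, 19, 16, 10.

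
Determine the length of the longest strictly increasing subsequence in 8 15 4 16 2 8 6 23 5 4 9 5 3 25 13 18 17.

5

Scanning left to right, the best length ending at each element is: 8→1, 15→2, 4→1, 16→3, 2→1, 8→2, 6→2, 23→4, 5→2, 4→2, 9→3, 5→3, 3→2, 25→5, 13→4, 18→5, 17→5.
So the longest increasing subsequence has length 5, e.g. 8, 15, 16, 23, 25.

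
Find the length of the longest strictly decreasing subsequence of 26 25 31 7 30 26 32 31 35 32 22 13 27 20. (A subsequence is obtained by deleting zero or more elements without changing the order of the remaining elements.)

5

Let dp[i] be the longest decreasing subsequence ending at position i. Then dp = [1, 2, 1, 3, 2, 3, 1, 2, 1, 2, 4, 5, 3, 5].
The maximum is 5; one witness is 31, 30, 26, 22, 13 at positions 3,5,6,11,12.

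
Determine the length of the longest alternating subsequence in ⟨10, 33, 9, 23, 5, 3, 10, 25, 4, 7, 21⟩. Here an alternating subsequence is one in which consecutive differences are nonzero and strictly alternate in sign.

Track the best alternating length ending on an up-step vs a down-step at each position: up/down = 1/1, 2/1, 1/3, 4/3, 1/5, 1/5, 6/5, 6/3, 6/7, 8/7, 8/7.
The maximum over both is 8; one such subsequence is 10, 33, 9, 23, 5, 10, 4, 7.

8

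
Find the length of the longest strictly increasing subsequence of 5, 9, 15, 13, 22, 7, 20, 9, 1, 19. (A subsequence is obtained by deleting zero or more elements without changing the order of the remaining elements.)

4

Let dp[i] be the longest increasing subsequence ending at position i. Then dp = [1, 2, 3, 3, 4, 2, 4, 3, 1, 4].
The maximum is 4; one witness is 5, 9, 15, 22 at positions 1,2,3,5.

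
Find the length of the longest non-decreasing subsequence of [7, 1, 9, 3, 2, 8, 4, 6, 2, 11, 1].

5

Let dp[i] be the longest non-decreasing subsequence ending at position i. Then dp = [1, 1, 2, 2, 2, 3, 3, 4, 3, 5, 2].
The maximum is 5; one witness is 1, 3, 4, 6, 11 at positions 2,4,7,8,10.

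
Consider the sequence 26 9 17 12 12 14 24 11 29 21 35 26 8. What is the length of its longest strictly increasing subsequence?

One longest increasing subsequence is 9, 12, 14, 24, 29, 35 (positions 2,4,6,7,9,11), of length 6; no longer one exists.

6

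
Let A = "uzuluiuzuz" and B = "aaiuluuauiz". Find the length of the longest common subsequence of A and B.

Backtracking the LCS table gives one alignment: u (A3,B4) → l (A4,B5) → u (A5,B6) → u (A7,B7) → u (A9,B9) → z (A10,B11).
So the longest common subsequence has length 6.

6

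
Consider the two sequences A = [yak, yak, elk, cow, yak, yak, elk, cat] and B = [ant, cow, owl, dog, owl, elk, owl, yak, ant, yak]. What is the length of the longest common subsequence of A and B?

Backtracking the LCS table gives one alignment: elk (A3,B6) → yak (A5,B8) → yak (A6,B10).
So the longest common subsequence has length 3.

3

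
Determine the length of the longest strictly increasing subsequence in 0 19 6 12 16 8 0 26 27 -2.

Scanning left to right, the best length ending at each element is: 0→1, 19→2, 6→2, 12→3, 16→4, 8→3, 0→1, 26→5, 27→6, -2→1.
So the longest increasing subsequence has length 6, e.g. 0, 6, 12, 16, 26, 27.

6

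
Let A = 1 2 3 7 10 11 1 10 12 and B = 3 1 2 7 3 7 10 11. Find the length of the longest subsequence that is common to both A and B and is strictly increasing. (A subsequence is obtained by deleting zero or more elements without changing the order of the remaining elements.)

6

A longest common strictly increasing subsequence is 1, 2, 3, 7, 10, 11 (length 6); it appears in order in both A and B, and no longer such subsequence exists.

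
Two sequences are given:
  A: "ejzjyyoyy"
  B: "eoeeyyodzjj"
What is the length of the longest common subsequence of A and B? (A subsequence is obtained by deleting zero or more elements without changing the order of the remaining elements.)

4

Backtracking the LCS table gives one alignment: e (A1,B4) → y (A5,B5) → y (A6,B6) → o (A7,B7).
So the longest common subsequence has length 4.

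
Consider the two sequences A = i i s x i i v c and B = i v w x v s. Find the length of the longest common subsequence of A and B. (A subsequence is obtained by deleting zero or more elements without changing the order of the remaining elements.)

3

Backtracking the LCS table gives one alignment: i (A1,B1) → x (A4,B4) → v (A7,B5).
So the longest common subsequence has length 3.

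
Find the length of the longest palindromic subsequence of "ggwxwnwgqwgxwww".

One longest palindromic subsequence is wwwgwgwww (positions 3,5,7,8,10,11,13,14,15); it reads the same forward and backward, and the interval DP gives dp[1][15] = 9.

9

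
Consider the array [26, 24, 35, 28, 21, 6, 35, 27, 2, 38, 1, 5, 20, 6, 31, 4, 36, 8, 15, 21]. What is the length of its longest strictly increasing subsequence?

One longest increasing subsequence is 2, 5, 6, 8, 15, 21 (positions 9,12,14,18,19,20), of length 6; no longer one exists.

6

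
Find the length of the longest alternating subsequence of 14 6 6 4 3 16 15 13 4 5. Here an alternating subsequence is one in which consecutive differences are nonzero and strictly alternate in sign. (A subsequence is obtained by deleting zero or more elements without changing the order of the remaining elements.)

Track the best alternating length ending on an up-step vs a down-step at each position: up/down = 1/1, 1/2, 1/2, 1/2, 1/2, 3/1, 3/4, 3/4, 3/4, 5/4.
The maximum over both is 5; one such subsequence is 14, 6, 16, 4, 5.

5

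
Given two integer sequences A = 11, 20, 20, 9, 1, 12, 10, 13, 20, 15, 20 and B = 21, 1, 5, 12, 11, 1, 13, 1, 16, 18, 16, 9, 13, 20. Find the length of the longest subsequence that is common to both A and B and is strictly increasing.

4

For each value that appears in both, track the longest common increasing run ending there.
The best achievable length is 4; one witness is 1, 12, 13, 20 (A-positions 5,6,8,9, B-positions 2,4,7,14).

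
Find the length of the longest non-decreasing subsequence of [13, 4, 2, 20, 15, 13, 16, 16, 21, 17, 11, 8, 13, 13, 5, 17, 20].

Scanning left to right, the best length ending at each element is: 13→1, 4→1, 2→1, 20→2, 15→2, 13→2, 16→3, 16→4, 21→5, 17→5, 11→2, 8→2, 13→3, 13→4, 5→2, 17→6, 20→7.
So the longest non-decreasing subsequence has length 7, e.g. 13, 15, 16, 16, 17, 17, 20.

7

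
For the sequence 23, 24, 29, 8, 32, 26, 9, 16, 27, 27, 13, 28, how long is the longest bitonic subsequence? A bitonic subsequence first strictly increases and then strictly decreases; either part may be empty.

7

Let inc[i] be the LIS ending at i and dec[i] the longest strictly decreasing subsequence starting at i. inc = [1, 2, 3, 1, 4, 3, 2, 3, 4, 4, 3, 5], dec = [3, 3, 4, 1, 4, 3, 1, 2, 2, 2, 1, 1].
max_i inc[i]+dec[i]−1 = 7, with one witness 23, 24, 29, 32, 26, 16, 13.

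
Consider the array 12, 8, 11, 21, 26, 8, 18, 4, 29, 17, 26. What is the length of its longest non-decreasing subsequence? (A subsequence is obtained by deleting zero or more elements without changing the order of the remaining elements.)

5

One longest non-decreasing subsequence is 8, 11, 21, 26, 29 (positions 2,3,4,5,9), of length 5; no longer one exists.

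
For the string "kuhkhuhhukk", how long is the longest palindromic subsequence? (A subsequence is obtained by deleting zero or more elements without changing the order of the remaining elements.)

Using dp[i][j] = 2 + dp[i+1][j−1] if the ends match, else max(dp[i+1][j], dp[i][j−1]):
dp[1][11] = 9. A witness is kuhhuhhuk at positions 1,2,3,5,6,7,8,9,11.

9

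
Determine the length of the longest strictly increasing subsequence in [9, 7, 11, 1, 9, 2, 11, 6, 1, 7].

4

Let dp[i] be the longest increasing subsequence ending at position i. Then dp = [1, 1, 2, 1, 2, 2, 3, 3, 1, 4].
The maximum is 4; one witness is 1, 2, 6, 7 at positions 4,6,8,10.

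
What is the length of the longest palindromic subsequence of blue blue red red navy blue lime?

One longest palindromic subsequence is blue red red blue (positions 2,3,4,6); it reads the same forward and backward, and the interval DP gives dp[1][7] = 4.

4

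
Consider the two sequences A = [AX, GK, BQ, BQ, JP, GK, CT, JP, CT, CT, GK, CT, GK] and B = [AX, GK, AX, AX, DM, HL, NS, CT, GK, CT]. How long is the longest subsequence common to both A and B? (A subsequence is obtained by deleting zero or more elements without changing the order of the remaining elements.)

5

A longest common subsequence is AX, GK, CT, GK, CT (length 5); the LCS DP confirms no longer common subsequence exists.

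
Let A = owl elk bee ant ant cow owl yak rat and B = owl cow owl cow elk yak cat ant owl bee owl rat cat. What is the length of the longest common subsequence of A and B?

Backtracking the LCS table gives one alignment: owl (A1,B3) → elk (A2,B5) → bee (A3,B10) → owl (A7,B11) → rat (A9,B12).
So the longest common subsequence has length 5.

5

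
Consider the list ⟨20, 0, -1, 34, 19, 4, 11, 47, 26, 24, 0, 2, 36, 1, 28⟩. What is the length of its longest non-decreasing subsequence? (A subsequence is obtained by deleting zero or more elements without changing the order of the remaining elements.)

Scanning left to right, the best length ending at each element is: 20→1, 0→1, -1→1, 34→2, 19→2, 4→2, 11→3, 47→4, 26→4, 24→4, 0→2, 2→3, 36→5, 1→3, 28→5.
So the longest non-decreasing subsequence has length 5, e.g. 0, 4, 11, 26, 36.

5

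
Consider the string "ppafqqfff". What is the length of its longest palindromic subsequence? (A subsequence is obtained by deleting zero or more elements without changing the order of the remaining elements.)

4

Using dp[i][j] = 2 + dp[i+1][j−1] if the ends match, else max(dp[i+1][j], dp[i][j−1]):
dp[1][9] = 4. A witness is ffff at positions 4,7,8,9.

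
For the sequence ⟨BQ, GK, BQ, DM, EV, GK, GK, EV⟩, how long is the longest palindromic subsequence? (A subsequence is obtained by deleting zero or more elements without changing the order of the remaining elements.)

One longest palindromic subsequence is EV GK GK EV (positions 5,6,7,8); it reads the same forward and backward, and the interval DP gives dp[1][8] = 4.

4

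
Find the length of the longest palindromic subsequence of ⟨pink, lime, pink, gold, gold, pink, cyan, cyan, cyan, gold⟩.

One longest palindromic subsequence is gold cyan cyan cyan gold (positions 4,7,8,9,10); it reads the same forward and backward, and the interval DP gives dp[1][10] = 5.

5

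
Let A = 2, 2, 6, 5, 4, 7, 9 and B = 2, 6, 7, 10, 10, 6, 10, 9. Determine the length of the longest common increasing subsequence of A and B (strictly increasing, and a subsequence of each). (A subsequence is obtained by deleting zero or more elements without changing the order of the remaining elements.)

A longest common strictly increasing subsequence is 2, 6, 7, 9 (length 4); it appears in order in both A and B, and no longer such subsequence exists.

4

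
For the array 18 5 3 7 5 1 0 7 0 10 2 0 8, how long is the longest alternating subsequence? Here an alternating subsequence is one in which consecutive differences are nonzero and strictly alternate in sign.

9

Track the best alternating length ending on an up-step vs a down-step at each position: up/down = 1/1, 1/2, 1/2, 3/2, 3/4, 1/4, 1/4, 5/2, 1/6, 7/2, 7/8, 1/8, 9/8.
The maximum over both is 9; one such subsequence is 18, 5, 7, 5, 7, 0, 10, 2, 8.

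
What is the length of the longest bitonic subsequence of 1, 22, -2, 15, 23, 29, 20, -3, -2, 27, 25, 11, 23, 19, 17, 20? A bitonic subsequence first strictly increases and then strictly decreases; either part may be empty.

Let inc[i] be the LIS ending at i and dec[i] the longest strictly decreasing subsequence starting at i. inc = [1, 2, 1, 2, 3, 4, 3, 1, 2, 4, 4, 3, 4, 4, 4, 5], dec = [3, 4, 2, 2, 4, 6, 3, 1, 1, 5, 4, 1, 3, 2, 1, 1].
max_i inc[i]+dec[i]−1 = 9, with one witness 1, 22, 23, 29, 27, 25, 23, 19, 17.

9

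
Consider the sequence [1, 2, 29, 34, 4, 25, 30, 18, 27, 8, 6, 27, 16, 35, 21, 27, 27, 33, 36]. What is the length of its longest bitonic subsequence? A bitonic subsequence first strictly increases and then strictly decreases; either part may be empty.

9

One longest bitonic subsequence is 1, 2, 4, 8, 16, 21, 27, 33, 36 (positions 1,2,5,10,13,15,16,18,19): it rises to 36 then falls. Length 9 is optimal.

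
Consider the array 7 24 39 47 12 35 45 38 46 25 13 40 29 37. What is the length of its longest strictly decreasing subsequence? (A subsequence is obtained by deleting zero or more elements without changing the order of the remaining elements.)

5

Let dp[i] be the longest decreasing subsequence ending at position i. Then dp = [1, 1, 1, 1, 2, 2, 2, 3, 2, 4, 5, 3, 4, 4].
The maximum is 5; one witness is 47, 45, 38, 25, 13 at positions 4,7,8,10,11.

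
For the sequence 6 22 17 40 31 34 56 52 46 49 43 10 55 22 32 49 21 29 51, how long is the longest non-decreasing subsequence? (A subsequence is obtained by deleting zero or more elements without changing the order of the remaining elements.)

Scanning left to right, the best length ending at each element is: 6→1, 22→2, 17→2, 40→3, 31→3, 34→4, 56→5, 52→5, 46→5, 49→6, 43→5, 10→2, 55→7, 22→3, 32→4, 49→7, 21→3, 29→4, 51→8.
So the longest non-decreasing subsequence has length 8, e.g. 6, 22, 31, 34, 46, 49, 49, 51.

8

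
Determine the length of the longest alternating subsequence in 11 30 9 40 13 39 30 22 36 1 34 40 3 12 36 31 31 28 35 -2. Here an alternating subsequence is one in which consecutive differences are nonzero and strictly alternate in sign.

A longest alternating subsequence is 11, 30, 9, 40, 13, 39, 30, 36, 1, 34, 3, 36, 31, 35, -2 (positions 1,2,3,4,5,6,7,9,10,11,13,15,16,19,20); its 14 consecutive differences strictly alternate in sign, and length 15 is optimal.

15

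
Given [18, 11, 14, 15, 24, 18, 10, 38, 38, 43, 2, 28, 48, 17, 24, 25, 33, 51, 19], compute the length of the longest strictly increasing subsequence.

8

Scanning left to right, the best length ending at each element is: 18→1, 11→1, 14→2, 15→3, 24→4, 18→4, 10→1, 38→5, 38→5, 43→6, 2→1, 28→5, 48→7, 17→4, 24→5, 25→6, 33→7, 51→8, 19→5.
So the longest increasing subsequence has length 8, e.g. 11, 14, 15, 24, 38, 43, 48, 51.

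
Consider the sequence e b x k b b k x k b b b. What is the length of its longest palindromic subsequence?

9

One longest palindromic subsequence is bbbkxkbbb (positions 2,5,6,7,8,9,10,11,12); it reads the same forward and backward, and the interval DP gives dp[1][12] = 9.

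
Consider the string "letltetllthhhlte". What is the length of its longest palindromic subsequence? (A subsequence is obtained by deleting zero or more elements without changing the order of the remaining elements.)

10

Using dp[i][j] = 2 + dp[i+1][j−1] if the ends match, else max(dp[i+1][j], dp[i][j−1]):
dp[1][16] = 10. A witness is etltlltlte at positions 2,3,4,7,8,9,10,14,15,16.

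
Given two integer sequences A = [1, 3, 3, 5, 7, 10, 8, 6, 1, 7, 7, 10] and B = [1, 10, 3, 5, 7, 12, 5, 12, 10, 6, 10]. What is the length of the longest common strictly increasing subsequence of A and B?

5

A longest common strictly increasing subsequence is 1, 3, 5, 7, 10 (length 5); it appears in order in both A and B, and no longer such subsequence exists.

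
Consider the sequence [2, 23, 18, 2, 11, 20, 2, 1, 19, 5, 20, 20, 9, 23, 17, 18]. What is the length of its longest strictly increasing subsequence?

5

One longest increasing subsequence is 2, 18, 19, 20, 23 (positions 1,3,9,11,14), of length 5; no longer one exists.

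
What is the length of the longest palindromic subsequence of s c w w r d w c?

One longest palindromic subsequence is cwdwc (positions 2,3,6,7,8); it reads the same forward and backward, and the interval DP gives dp[1][8] = 5.

5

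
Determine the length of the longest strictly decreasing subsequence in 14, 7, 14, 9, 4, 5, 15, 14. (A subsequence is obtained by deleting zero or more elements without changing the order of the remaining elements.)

One longest decreasing subsequence is 14, 7, 4 (positions 1,2,5), of length 3; no longer one exists.

3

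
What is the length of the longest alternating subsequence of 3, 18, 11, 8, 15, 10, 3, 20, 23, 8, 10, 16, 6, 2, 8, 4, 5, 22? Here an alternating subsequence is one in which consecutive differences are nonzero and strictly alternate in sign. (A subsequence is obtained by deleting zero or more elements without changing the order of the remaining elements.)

A longest alternating subsequence is 3, 18, 11, 15, 10, 20, 8, 10, 6, 8, 4, 5 (positions 1,2,3,5,6,8,10,11,13,15,16,17); its 11 consecutive differences strictly alternate in sign, and length 12 is optimal.

12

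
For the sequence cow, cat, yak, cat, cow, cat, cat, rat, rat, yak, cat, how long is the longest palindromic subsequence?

One longest palindromic subsequence is cat yak cat cat cat yak cat (positions 2,3,4,6,7,10,11); it reads the same forward and backward, and the interval DP gives dp[1][11] = 7.

7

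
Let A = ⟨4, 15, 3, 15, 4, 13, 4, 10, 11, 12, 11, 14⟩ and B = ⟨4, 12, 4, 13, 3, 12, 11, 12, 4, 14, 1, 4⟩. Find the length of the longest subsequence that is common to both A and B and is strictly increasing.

For each value that appears in both, track the longest common increasing run ending there.
The best achievable length is 4; one witness is 4, 11, 12, 14 (A-positions 1,9,10,12, B-positions 1,7,8,10).

4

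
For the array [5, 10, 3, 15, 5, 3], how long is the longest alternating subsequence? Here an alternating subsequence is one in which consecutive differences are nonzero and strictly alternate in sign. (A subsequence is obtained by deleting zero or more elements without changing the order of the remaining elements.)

5

Track the best alternating length ending on an up-step vs a down-step at each position: up/down = 1/1, 2/1, 1/3, 4/1, 4/5, 1/5.
The maximum over both is 5; one such subsequence is 5, 10, 3, 15, 5.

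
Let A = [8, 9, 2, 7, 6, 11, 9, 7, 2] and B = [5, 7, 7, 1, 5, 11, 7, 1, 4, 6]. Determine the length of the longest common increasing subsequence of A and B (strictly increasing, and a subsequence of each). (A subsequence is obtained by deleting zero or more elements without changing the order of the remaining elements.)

2

For each value that appears in both, track the longest common increasing run ending there.
The best achievable length is 2; one witness is 7, 11 (A-positions 4,6, B-positions 2,6).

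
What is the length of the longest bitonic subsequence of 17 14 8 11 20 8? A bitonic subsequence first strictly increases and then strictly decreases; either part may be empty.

4

One longest bitonic subsequence is 17, 14, 11, 8 (positions 1,2,4,6): it rises to 17 then falls. Length 4 is optimal.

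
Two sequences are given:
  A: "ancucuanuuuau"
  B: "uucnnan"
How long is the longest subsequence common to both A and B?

4

Backtracking the LCS table gives one alignment: u (A4,B2) → c (A5,B3) → a (A7,B6) → n (A8,B7).
So the longest common subsequence has length 4.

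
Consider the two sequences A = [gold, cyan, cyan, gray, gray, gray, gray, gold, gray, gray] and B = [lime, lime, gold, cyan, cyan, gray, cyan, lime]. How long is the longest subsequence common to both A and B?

Backtracking the LCS table gives one alignment: gold (A1,B3) → cyan (A2,B4) → cyan (A3,B5) → gray (A4,B6).
So the longest common subsequence has length 4.

4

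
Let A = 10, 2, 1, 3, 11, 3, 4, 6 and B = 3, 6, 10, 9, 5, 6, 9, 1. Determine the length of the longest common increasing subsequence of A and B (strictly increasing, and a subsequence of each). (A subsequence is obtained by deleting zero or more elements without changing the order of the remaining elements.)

For each value that appears in both, track the longest common increasing run ending there.
The best achievable length is 2; one witness is 3, 6 (A-positions 4,8, B-positions 1,2).

2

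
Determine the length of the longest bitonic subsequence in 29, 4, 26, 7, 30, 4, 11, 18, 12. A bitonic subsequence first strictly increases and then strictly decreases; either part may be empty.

One longest bitonic subsequence is 4, 26, 30, 18, 12 (positions 2,3,5,8,9): it rises to 30 then falls. Length 5 is optimal.

5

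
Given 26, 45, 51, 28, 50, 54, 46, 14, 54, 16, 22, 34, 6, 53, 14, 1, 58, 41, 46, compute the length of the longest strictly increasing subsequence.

Let dp[i] be the longest increasing subsequence ending at position i. Then dp = [1, 2, 3, 2, 3, 4, 3, 1, 4, 2, 3, 4, 1, 5, 2, 1, 6, 5, 6].
The maximum is 6; one witness is 14, 16, 22, 34, 53, 58 at positions 8,10,11,12,14,17.

6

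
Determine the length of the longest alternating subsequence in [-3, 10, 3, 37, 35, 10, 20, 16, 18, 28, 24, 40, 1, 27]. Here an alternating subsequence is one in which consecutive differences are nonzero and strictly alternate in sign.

12

A longest alternating subsequence is -3, 10, 3, 37, 10, 20, 16, 28, 24, 40, 1, 27 (positions 1,2,3,4,6,7,8,10,11,12,13,14); its 11 consecutive differences strictly alternate in sign, and length 12 is optimal.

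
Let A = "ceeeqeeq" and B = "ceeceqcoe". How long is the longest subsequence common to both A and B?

6

Backtracking the LCS table gives one alignment: c (A1,B1) → e (A2,B2) → e (A3,B3) → e (A4,B5) → q (A5,B6) → e (A7,B9).
So the longest common subsequence has length 6.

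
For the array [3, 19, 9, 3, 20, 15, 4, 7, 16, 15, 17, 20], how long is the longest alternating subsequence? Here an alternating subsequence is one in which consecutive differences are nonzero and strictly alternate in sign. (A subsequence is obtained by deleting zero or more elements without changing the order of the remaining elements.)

8

A longest alternating subsequence is 3, 19, 9, 20, 15, 16, 15, 17 (positions 1,2,3,5,6,9,10,11); its 7 consecutive differences strictly alternate in sign, and length 8 is optimal.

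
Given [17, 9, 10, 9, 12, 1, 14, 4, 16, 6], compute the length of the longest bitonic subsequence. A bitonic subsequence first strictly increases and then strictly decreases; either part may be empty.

6

One longest bitonic subsequence is 9, 10, 12, 14, 16, 6 (positions 2,3,5,7,9,10): it rises to 16 then falls. Length 6 is optimal.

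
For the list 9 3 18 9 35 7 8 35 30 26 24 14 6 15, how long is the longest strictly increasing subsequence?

5

One longest increasing subsequence is 3, 7, 8, 14, 15 (positions 2,6,7,12,14), of length 5; no longer one exists.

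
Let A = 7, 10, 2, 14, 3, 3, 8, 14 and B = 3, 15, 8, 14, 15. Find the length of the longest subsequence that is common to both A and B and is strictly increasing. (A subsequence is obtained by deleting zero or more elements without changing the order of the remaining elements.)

A longest common strictly increasing subsequence is 3, 8, 14 (length 3); it appears in order in both A and B, and no longer such subsequence exists.

3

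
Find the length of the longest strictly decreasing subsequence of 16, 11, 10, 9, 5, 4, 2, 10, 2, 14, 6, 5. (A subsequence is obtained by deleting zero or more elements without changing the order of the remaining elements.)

7

One longest decreasing subsequence is 16, 11, 10, 9, 5, 4, 2 (positions 1,2,3,4,5,6,7), of length 7; no longer one exists.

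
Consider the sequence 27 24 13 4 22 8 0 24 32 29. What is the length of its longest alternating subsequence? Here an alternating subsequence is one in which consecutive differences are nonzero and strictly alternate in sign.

A longest alternating subsequence is 27, 13, 22, 8, 32, 29 (positions 1,3,5,6,9,10); its 5 consecutive differences strictly alternate in sign, and length 6 is optimal.

6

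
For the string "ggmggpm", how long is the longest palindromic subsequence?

5

Using dp[i][j] = 2 + dp[i+1][j−1] if the ends match, else max(dp[i+1][j], dp[i][j−1]):
dp[1][7] = 5. A witness is ggmgg at positions 1,2,3,4,5.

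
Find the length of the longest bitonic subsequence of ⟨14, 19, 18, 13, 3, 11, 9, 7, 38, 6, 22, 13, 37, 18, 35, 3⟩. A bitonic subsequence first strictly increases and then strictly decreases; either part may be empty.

One longest bitonic subsequence is 14, 19, 18, 13, 11, 9, 7, 6, 3 (positions 1,2,3,4,6,7,8,10,16): it rises to 19 then falls. Length 9 is optimal.

9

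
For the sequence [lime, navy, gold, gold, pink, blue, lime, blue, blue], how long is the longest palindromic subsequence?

One longest palindromic subsequence is lime gold gold lime (positions 1,3,4,7); it reads the same forward and backward, and the interval DP gives dp[1][9] = 4.

4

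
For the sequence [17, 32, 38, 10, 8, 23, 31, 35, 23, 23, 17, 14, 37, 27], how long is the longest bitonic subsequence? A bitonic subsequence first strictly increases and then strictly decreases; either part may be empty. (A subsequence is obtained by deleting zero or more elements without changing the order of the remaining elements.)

7

One longest bitonic subsequence is 17, 32, 38, 35, 23, 17, 14 (positions 1,2,3,8,10,11,12): it rises to 38 then falls. Length 7 is optimal.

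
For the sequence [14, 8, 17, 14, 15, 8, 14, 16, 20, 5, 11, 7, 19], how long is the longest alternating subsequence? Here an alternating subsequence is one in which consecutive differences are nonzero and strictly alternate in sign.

Track the best alternating length ending on an up-step vs a down-step at each position: up/down = 1/1, 1/2, 3/1, 3/4, 5/4, 1/6, 7/6, 7/4, 7/1, 1/8, 9/8, 9/10, 11/8.
The maximum over both is 11; one such subsequence is 14, 8, 17, 14, 15, 8, 14, 5, 11, 7, 19.

11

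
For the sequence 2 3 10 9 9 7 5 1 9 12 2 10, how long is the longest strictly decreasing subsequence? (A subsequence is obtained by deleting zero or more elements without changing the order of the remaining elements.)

5

Let dp[i] be the longest decreasing subsequence ending at position i. Then dp = [1, 1, 1, 2, 2, 3, 4, 5, 2, 1, 5, 2].
The maximum is 5; one witness is 10, 9, 7, 5, 1 at positions 3,4,6,7,8.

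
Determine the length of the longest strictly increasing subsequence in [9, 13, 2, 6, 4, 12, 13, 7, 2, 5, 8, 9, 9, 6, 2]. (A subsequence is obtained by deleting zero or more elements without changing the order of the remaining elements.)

5

One longest increasing subsequence is 2, 6, 7, 8, 9 (positions 3,4,8,11,12), of length 5; no longer one exists.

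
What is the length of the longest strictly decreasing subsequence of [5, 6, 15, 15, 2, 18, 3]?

2

Scanning left to right, the best length ending at each element is: 5→1, 6→1, 15→1, 15→1, 2→2, 18→1, 3→2.
So the longest decreasing subsequence has length 2, e.g. 5, 2.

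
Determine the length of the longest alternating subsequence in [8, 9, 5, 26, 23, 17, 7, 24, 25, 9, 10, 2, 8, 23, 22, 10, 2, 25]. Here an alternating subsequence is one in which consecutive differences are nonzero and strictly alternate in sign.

Track the best alternating length ending on an up-step vs a down-step at each position: up/down = 1/1, 2/1, 1/3, 4/1, 4/5, 4/5, 4/5, 6/5, 6/5, 6/7, 8/7, 1/9, 10/9, 10/7, 10/11, 10/11, 1/11, 12/5.
The maximum over both is 12; one such subsequence is 8, 9, 5, 26, 23, 24, 9, 10, 2, 23, 22, 25.

12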